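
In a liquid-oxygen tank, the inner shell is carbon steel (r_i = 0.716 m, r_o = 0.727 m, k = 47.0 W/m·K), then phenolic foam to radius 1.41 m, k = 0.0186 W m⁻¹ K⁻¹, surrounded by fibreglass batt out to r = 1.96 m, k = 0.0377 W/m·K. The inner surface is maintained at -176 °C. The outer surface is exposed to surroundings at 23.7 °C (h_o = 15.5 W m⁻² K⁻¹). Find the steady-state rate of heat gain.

Series thermal resistances, inner to outer:
  R_carbon steel = (1/0.716 − 1/0.727)/(4πk) = 0.02113/(4π·47.0) = 3.578×10^-5 K/W
  R_phenolic foam = (1/0.727 − 1/1.41)/(4πk) = 0.6663/(4π·0.0186) = 2.851 K/W
  R_fibreglass batt = (1/1.41 − 1/1.96)/(4πk) = 0.1990/(4π·0.0377) = 0.4201 K/W
  R_conv,out = 1/(4πr²h) = 1/(4π·1.96²·15.5) = 0.001336 K/W
ΣR = 3.578×10^-5 + 2.851 + 0.4201 + 0.001336 = 3.272 K/W
Q = ΔT/ΣR = (-176 °C − 23.7 °C)/3.272 = -61.0 W
(Negative Q ⇒ heat flows inward; heat gain = 61.0 W.)

Q = 61.0 W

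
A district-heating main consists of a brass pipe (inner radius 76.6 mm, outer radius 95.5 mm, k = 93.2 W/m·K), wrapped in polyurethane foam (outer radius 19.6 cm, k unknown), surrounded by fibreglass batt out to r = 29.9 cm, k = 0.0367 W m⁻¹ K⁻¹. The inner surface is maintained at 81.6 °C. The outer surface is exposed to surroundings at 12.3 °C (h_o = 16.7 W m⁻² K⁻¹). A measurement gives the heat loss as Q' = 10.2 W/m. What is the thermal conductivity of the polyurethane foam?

ΣR = ΔT/Q' = |81.6 − 12.3|/10.2 = 6.794 m·K/W
Known resistances:
  R'_brass = ln(0.0955/0.0766)/(2πk) = 0.2205/(2π·93.2) = 3.766×10^-4 m·K/W
  R'_fibreglass batt = ln(0.299/0.196)/(2πk) = 0.4223/(2π·0.0367) = 1.831 m·K/W
  R'_conv,out = 1/(2πr h) = 1/(2π·0.299·16.7) = 0.03187 m·K/W
R_polyurethane foam = ΣR − ΣR_known = 6.794 − 1.863 = 4.931 m·K/W
ln(r₂/r₁)/(2πk) = 4.931 ⇒ k = 0.7190/(2π·4.931) = 0.0232 W/m·K

k = 0.0232 W/m·K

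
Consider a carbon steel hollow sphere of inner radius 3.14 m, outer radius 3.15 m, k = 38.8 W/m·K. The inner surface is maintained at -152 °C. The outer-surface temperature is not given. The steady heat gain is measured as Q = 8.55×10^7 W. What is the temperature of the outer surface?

Series resistances:
  R_carbon steel = (1/3.14 − 1/3.15)/(4πk) = 0.001011/(4π·38.8) = 2.074×10^-6 K/W
ΣR = 2.074×10^-6 K/W
ΔT = Q·ΣR = 8.55×10^7 × 2.074×10^-6 = 177.3 K
Heat flows inward, so T_out = T_in + ΔT = -152 + 177.3 = 25.3 °C

T_out = 25.3 °C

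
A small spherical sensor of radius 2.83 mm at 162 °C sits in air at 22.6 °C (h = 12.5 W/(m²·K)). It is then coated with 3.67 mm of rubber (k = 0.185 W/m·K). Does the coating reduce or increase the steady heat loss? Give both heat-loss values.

Critical radius for a sphere: r_cr = 2k/h = 0.0296 m = 2.96 cm.
Outer radius after coating: r₂ = 0.00283 + 0.00367 = 0.00650 m.
Since r₁ < r_cr and r₂ ≤ r_cr, the coating moves toward the maximum at r_cr — heat loss rises.
Bare: R = 1/(4πr₁²h) = 794.9 K/W; Q = 139.4/794.9 = 0.175 W.
Coated: R = R_cond + R_conv = 236.5 K/W; Q = 139.4/236.5 = 0.589 W.

increases: 0.175 → 0.589 W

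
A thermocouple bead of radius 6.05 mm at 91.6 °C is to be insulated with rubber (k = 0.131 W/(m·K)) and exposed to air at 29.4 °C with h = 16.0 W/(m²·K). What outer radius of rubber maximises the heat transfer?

r_cr = 1.64 cm

For a sphere, r_cr = 2k_ins/h = 2·0.131/16.0 = 0.0164 m = 1.64 cm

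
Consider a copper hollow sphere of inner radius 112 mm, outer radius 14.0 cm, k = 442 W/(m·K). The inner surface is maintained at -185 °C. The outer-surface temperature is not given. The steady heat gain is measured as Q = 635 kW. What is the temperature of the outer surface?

Sum the resistances:
  R_copper = (1/0.112 − 1/0.140)/(4πk) = 1.786/(4π·442) = 3.215×10^-4 K/W
ΣR = 3.215×10^-4 K/W
ΔT = Q·ΣR = 6.35×10^5 × 3.215×10^-4 = 204.2 K
Heat flows inward, so T_out = T_in + ΔT = -185 + 204.2 = 19.2 °C

T_out = 19.2 °C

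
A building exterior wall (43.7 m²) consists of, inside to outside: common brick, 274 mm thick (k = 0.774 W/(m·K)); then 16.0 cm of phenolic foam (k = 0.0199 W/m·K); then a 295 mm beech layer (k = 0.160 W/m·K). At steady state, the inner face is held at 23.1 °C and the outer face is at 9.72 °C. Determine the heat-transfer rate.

Treat each layer as a resistance in series:
  R_common brick = L/(kA) = 0.274/(0.774·43.7) = 0.008101 K/W
  R_phenolic foam = L/(kA) = 0.160/(0.0199·43.7) = 0.1840 K/W
  R_beech = L/(kA) = 0.295/(0.160·43.7) = 0.04219 K/W
ΣR = 0.008101 + 0.1840 + 0.04219 = 0.2343 K/W
Q = ΔT/ΣR = (23.1 °C − 9.72 °C)/0.2343 = 57.1 W

Q = 57.1 W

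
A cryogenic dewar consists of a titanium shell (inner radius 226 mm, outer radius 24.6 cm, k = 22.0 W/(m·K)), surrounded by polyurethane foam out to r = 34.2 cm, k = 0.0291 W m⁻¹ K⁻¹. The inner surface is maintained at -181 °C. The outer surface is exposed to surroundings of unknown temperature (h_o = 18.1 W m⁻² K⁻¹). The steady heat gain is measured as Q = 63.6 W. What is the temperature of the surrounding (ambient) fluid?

Series resistances:
  R_titanium = (1/0.226 − 1/0.246)/(4πk) = 0.3597/(4π·22.0) = 0.001301 K/W
  R_polyurethane foam = (1/0.246 − 1/0.342)/(4πk) = 1.141/(4π·0.0291) = 3.120 K/W
  R_conv,out = 1/(4πr²h) = 1/(4π·0.342²·18.1) = 0.03759 K/W
ΣR = 3.159 K/W
ΔT = Q·ΣR = 63.6 × 3.159 = 200.9 K
Heat flows inward, so T_out = T_in + ΔT = -181 + 200.9 = 19.9 °C

T_out = 19.9 °C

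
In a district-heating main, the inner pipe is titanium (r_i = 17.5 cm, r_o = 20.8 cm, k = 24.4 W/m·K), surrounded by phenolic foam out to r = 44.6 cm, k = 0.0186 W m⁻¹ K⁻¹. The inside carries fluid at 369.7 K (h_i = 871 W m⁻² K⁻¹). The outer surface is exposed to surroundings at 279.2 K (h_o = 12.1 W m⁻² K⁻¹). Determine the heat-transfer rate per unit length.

Treat each layer as a resistance in series:
  R'_conv,in = 1/(2πr h) = 1/(2π·0.175·871) = 0.001044 m·K/W
  R'_titanium = ln(0.208/0.175)/(2πk) = 0.1728/(2π·24.4) = 0.001127 m·K/W
  R'_phenolic foam = ln(0.446/0.208)/(2πk) = 0.7628/(2π·0.0186) = 6.527 m·K/W
  R'_conv,out = 1/(2πr h) = 1/(2π·0.446·12.1) = 0.02949 m·K/W
ΣR = 0.001044 + 0.001127 + 6.527 + 0.02949 = 6.559 m·K/W
Q' = ΔT/ΣR = (369.7 K − 279.2 K)/6.559 = 13.8 W/m

Q' = 13.8 W/m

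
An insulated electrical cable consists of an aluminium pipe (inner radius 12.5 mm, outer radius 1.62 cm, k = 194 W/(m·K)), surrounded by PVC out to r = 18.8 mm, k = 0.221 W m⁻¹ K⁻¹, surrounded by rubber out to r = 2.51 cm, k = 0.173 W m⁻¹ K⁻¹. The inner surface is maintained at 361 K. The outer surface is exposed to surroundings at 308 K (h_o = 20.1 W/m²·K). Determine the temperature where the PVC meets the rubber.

Series thermal resistances, inner to outer:
  R'_aluminium = ln(0.0162/0.0125)/(2πk) = 0.2593/(2π·194) = 2.127×10^-4 m·K/W
  R'_PVC = ln(0.0188/0.0162)/(2πk) = 0.1488/(2π·0.221) = 0.1072 m·K/W
  R'_rubber = ln(0.0251/0.0188)/(2πk) = 0.2890/(2π·0.173) = 0.2659 m·K/W
  R'_conv,out = 1/(2πr h) = 1/(2π·0.0251·20.1) = 0.3155 m·K/W
ΣR = 2.127×10^-4 + 0.1072 + 0.2659 + 0.3155 = 0.6888 m·K/W
Q' = ΔT/ΣR = (361 K − 308 K)/0.6888 = 76.95 W/m
From the inner boundary to the PVC/rubber interface, ΣR_partial = 0.1074 m·K/W.
T_interface = T_in − Q'·ΣR_partial = 361 K − (76.95)(0.1074) = 352.7 K

T = 352.7 K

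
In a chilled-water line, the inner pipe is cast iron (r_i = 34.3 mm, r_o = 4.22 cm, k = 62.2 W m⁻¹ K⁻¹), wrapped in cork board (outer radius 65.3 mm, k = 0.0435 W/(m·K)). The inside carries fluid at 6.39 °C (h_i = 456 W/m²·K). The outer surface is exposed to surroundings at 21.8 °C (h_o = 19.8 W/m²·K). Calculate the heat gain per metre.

Q' = 8.90 W/m

Treat each layer as a resistance in series:
  R'_conv,in = 1/(2πr h) = 1/(2π·0.0343·456) = 0.01018 m·K/W
  R'_cast iron = ln(0.0422/0.0343)/(2πk) = 0.2073/(2π·62.2) = 5.304×10^-4 m·K/W
  R'_cork board = ln(0.0653/0.0422)/(2πk) = 0.4366/(2π·0.0435) = 1.597 m·K/W
  R'_conv,out = 1/(2πr h) = 1/(2π·0.0653·19.8) = 0.1231 m·K/W
ΣR = 0.01018 + 5.304×10^-4 + 1.597 + 0.1231 = 1.731 m·K/W
Q' = ΔT/ΣR = (6.39 °C − 21.8 °C)/1.731 = -8.90 W/m
(Negative Q' ⇒ heat flows inward; heat gain = 8.90 W/m.)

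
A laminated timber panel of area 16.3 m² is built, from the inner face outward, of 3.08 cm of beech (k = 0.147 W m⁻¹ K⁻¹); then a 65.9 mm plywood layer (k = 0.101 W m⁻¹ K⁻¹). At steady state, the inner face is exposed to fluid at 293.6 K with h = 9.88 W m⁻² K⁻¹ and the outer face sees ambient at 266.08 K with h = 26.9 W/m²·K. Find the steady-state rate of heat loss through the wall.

Treat each layer as a resistance in series:
  R_conv,in = 1/(hA) = 1/(9.88·16.3) = 0.006209 K/W
  R_beech = L/(kA) = 0.0308/(0.147·16.3) = 0.01285 K/W
  R_plywood = L/(kA) = 0.0659/(0.101·16.3) = 0.04003 K/W
  R_conv,out = 1/(hA) = 1/(26.9·16.3) = 0.002281 K/W
ΣR = 0.006209 + 0.01285 + 0.04003 + 0.002281 = 0.06137 K/W
Q = ΔT/ΣR = (293.6 K − 266.08 K)/0.06137 = 448 W

Q = 448 W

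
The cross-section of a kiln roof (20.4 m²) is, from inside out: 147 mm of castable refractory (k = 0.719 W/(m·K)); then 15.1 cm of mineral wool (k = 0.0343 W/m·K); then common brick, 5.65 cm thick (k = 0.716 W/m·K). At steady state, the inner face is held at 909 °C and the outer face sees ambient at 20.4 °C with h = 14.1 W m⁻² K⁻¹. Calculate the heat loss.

Resistance network (inner→outer):
  R_castable refractory = L/(kA) = 0.147/(0.719·20.4) = 0.01002 K/W
  R_mineral wool = L/(kA) = 0.151/(0.0343·20.4) = 0.2158 K/W
  R_common brick = L/(kA) = 0.0565/(0.716·20.4) = 0.003868 K/W
  R_conv,out = 1/(hA) = 1/(14.1·20.4) = 0.003477 K/W
ΣR = 0.01002 + 0.2158 + 0.003868 + 0.003477 = 0.2332 K/W
Q = ΔT/ΣR = (909 °C − 20.4 °C)/0.2332 = 3810 W

Q = 3810 W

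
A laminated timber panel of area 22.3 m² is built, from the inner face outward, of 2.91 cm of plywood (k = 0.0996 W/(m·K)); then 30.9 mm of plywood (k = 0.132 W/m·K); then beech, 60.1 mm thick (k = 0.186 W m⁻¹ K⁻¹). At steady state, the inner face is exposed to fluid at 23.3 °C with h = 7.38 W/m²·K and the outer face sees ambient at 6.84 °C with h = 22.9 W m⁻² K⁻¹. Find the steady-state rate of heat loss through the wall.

Resistance network (inner→outer):
  R_conv,in = 1/(hA) = 1/(7.38·22.3) = 0.006076 K/W
  R_plywood = L/(kA) = 0.0291/(0.0996·22.3) = 0.01310 K/W
  R_plywood = L/(kA) = 0.0309/(0.132·22.3) = 0.01050 K/W
  R_beech = L/(kA) = 0.0601/(0.186·22.3) = 0.01449 K/W
  R_conv,out = 1/(hA) = 1/(22.9·22.3) = 0.001958 K/W
ΣR = 0.006076 + 0.01310 + 0.01050 + 0.01449 + 0.001958 = 0.04612 K/W
Q = ΔT/ΣR = (23.3 °C − 6.84 °C)/0.04612 = 357 W

Q = 357 W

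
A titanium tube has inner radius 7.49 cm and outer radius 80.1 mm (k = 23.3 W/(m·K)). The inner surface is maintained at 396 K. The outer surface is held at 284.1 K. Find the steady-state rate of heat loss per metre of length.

Q' = 244 kW/m

Q' = 2πk·ΔT/ln(r₂/r₁) = 2π × 23.3 × 111.9 / ln(0.0801/0.0749) = 2.44×10^5 W/m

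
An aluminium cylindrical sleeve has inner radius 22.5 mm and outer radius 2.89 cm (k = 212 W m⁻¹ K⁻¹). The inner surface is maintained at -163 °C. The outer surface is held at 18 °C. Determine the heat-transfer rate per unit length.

Q' = 9.63×10^5 W/m

Q' = 2πk·ΔT/ln(r₂/r₁) = 2π × 212 × 181 / ln(0.0289/0.0225) = 9.63×10^5 W/m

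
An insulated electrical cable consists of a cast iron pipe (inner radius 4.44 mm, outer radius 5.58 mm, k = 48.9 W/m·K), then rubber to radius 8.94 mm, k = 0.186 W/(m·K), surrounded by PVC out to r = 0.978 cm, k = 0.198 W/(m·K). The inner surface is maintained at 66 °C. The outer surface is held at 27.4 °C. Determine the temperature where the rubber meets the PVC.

T = 33.3 °C

Resistance network (inner→outer):
  R'_cast iron = ln(0.00558/0.00444)/(2πk) = 0.2285/(2π·48.9) = 7.438×10^-4 m·K/W
  R'_rubber = ln(0.00894/0.00558)/(2πk) = 0.4713/(2π·0.186) = 0.4033 m·K/W
  R'_PVC = ln(0.00978/0.00894)/(2πk) = 0.08980/(2π·0.198) = 0.07219 m·K/W
ΣR = 7.438×10^-4 + 0.4033 + 0.07219 = 0.4762 m·K/W
Q' = ΔT/ΣR = (66 °C − 27.4 °C)/0.4762 = 81.06 W/m
From the inner boundary to the rubber/PVC interface, ΣR_partial = 0.4040 m·K/W.
T_interface = T_in − Q'·ΣR_partial = 66 °C − (81.06)(0.4040) = 33.3 °C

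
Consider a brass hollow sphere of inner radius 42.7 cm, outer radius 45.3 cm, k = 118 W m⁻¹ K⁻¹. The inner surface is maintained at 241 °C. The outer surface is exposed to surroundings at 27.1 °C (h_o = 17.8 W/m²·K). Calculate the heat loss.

Q = 9780 W

Resistance network (inner→outer):
  R_brass = (1/0.427 − 1/0.453)/(4πk) = 0.1344/(4π·118) = 9.065×10^-5 K/W
  R_conv,out = 1/(4πr²h) = 1/(4π·0.453²·17.8) = 0.02179 K/W
ΣR = 9.065×10^-5 + 0.02179 = 0.02188 K/W
Q = ΔT/ΣR = (241 °C − 27.1 °C)/0.02188 = 9780 W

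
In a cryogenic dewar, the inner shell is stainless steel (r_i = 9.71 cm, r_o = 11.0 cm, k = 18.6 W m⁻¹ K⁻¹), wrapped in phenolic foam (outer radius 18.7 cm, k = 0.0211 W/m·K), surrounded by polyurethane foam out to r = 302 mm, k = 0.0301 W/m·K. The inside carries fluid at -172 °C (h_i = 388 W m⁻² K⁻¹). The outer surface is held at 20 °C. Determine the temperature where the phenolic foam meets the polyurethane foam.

Treat each layer as a resistance in series:
  R_conv,in = 1/(4πr²h) = 1/(4π·0.0971²·388) = 0.02175 K/W
  R_stainless steel = (1/0.0971 − 1/0.110)/(4πk) = 1.208/(4π·18.6) = 0.005167 K/W
  R_phenolic foam = (1/0.110 − 1/0.187)/(4πk) = 3.743/(4π·0.0211) = 14.12 K/W
  R_polyurethane foam = (1/0.187 − 1/0.302)/(4πk) = 2.036/(4π·0.0301) = 5.384 K/W
ΣR = 0.02175 + 0.005167 + 14.12 + 5.384 = 19.53 K/W
Q = ΔT/ΣR = (-172 °C − 20 °C)/19.53 = -9.831 W
From the inner boundary to the phenolic foam/polyurethane foam interface, ΣR_partial = 14.15 K/W.
T_interface = T_in − Q·ΣR_partial = -172 °C − (-9.831)(14.15) = -32.9 °C

T = -32.9 °C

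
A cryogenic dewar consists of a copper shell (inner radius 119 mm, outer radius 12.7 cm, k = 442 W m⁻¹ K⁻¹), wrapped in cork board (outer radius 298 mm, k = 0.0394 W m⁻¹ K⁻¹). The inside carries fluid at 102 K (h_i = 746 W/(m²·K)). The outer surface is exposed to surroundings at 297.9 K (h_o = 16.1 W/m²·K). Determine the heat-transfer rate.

Treat each layer as a resistance in series:
  R_conv,in = 1/(4πr²h) = 1/(4π·0.119²·746) = 0.007533 K/W
  R_copper = (1/0.119 − 1/0.127)/(4πk) = 0.5293/(4π·442) = 9.530×10^-5 K/W
  R_cork board = (1/0.127 − 1/0.298)/(4πk) = 4.518/(4π·0.0394) = 9.126 K/W
  R_conv,out = 1/(4πr²h) = 1/(4π·0.298²·16.1) = 0.05566 K/W
ΣR = 0.007533 + 9.530×10^-5 + 9.126 + 0.05566 = 9.189 K/W
Q = ΔT/ΣR = (102 K − 297.9 K)/9.189 = -21.3 W
(Negative Q ⇒ heat flows inward; heat gain = 21.3 W.)

Q = 21.3 W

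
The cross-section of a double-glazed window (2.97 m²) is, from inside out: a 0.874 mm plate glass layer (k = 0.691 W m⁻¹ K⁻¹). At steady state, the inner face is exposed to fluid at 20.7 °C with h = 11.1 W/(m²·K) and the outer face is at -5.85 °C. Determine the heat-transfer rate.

Resistance network (inner→outer):
  R_conv,in = 1/(hA) = 1/(11.1·2.97) = 0.03033 K/W
  R_plate glass = L/(kA) = 8.74×10^-4/(0.691·2.97) = 4.259×10^-4 K/W
ΣR = 0.03033 + 4.259×10^-4 = 0.03076 K/W
Q = ΔT/ΣR = (20.7 °C − -5.85 °C)/0.03076 = 863 W

Q = 863 W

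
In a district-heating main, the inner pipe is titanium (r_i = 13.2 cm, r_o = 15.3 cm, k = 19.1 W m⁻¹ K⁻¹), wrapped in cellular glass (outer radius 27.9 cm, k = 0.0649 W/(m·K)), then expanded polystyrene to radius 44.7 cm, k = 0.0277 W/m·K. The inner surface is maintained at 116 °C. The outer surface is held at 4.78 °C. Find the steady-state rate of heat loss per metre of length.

Q' = 26.6 W/m

Resistance network (inner→outer):
  R'_titanium = ln(0.153/0.132)/(2πk) = 0.1476/(2π·19.1) = 0.001230 m·K/W
  R'_cellular glass = ln(0.279/0.153)/(2πk) = 0.6008/(2π·0.0649) = 1.473 m·K/W
  R'_expanded polystyrene = ln(0.447/0.279)/(2πk) = 0.4713/(2π·0.0277) = 2.708 m·K/W
ΣR = 0.001230 + 1.473 + 2.708 = 4.182 m·K/W
Q' = ΔT/ΣR = (116 °C − 4.78 °C)/4.182 = 26.6 W/m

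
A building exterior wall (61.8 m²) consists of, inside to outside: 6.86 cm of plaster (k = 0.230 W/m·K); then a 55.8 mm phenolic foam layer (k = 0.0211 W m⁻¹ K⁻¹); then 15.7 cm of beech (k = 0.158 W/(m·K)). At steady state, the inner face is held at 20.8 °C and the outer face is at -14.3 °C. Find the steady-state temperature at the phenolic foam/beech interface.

T = -5.44 °C

Resistance network (inner→outer):
  R_plaster = L/(kA) = 0.0686/(0.230·61.8) = 0.004826 K/W
  R_phenolic foam = L/(kA) = 0.0558/(0.0211·61.8) = 0.04279 K/W
  R_beech = L/(kA) = 0.157/(0.158·61.8) = 0.01608 K/W
ΣR = 0.004826 + 0.04279 + 0.01608 = 0.06370 K/W
Q = ΔT/ΣR = (20.8 °C − -14.3 °C)/0.06370 = 551.0 W
From the inner boundary to the phenolic foam/beech interface, ΣR_partial = 0.04762 K/W.
T_interface = T_in − Q·ΣR_partial = 20.8 °C − (551.0)(0.04762) = -5.44 °C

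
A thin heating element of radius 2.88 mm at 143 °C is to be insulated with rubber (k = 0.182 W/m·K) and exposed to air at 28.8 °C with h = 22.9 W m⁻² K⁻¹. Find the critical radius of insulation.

For a cylinder, r_cr = k_ins/h = 0.182/22.9 = 0.00795 m = 0.795 cm

r_cr = 0.795 cm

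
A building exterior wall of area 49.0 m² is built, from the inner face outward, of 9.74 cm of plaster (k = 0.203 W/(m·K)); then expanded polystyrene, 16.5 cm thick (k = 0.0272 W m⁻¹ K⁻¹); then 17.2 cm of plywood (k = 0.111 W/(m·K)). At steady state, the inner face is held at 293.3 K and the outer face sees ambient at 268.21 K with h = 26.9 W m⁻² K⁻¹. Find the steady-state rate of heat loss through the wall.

Resistance network (inner→outer):
  R_plaster = L/(kA) = 0.0974/(0.203·49.0) = 0.009792 K/W
  R_expanded polystyrene = L/(kA) = 0.165/(0.0272·49.0) = 0.1238 K/W
  R_plywood = L/(kA) = 0.172/(0.111·49.0) = 0.03162 K/W
  R_conv,out = 1/(hA) = 1/(26.9·49.0) = 7.587×10^-4 K/W
ΣR = 0.009792 + 0.1238 + 0.03162 + 7.587×10^-4 = 0.1660 K/W
Q = ΔT/ΣR = (293.3 K − 268.21 K)/0.1660 = 151 W

Q = 151 W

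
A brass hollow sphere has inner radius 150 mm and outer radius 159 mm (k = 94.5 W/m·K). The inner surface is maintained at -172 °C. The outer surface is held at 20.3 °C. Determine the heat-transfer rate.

Q = 4πk·ΔT/(1/r₁ − 1/r₂) = 4π × 94.5 × 192.3 / (1/0.150 − 1/0.159) = 6.05×10^5 W

Q = 6.05×10^5 W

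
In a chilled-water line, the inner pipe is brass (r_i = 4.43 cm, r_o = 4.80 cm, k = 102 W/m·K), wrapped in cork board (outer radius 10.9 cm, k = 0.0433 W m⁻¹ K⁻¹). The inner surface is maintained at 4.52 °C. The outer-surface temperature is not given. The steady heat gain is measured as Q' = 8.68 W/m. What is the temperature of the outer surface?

T_out = 30.7 °C

Series resistances:
  R'_brass = ln(0.0480/0.0443)/(2πk) = 0.08022/(2π·102) = 1.252×10^-4 m·K/W
  R'_cork board = ln(0.109/0.0480)/(2πk) = 0.8201/(2π·0.0433) = 3.015 m·K/W
ΣR = 3.015 m·K/W
ΔT = Q'·ΣR = 8.68 × 3.015 = 26.17 K
Heat flows inward, so T_out = T_in + ΔT = 4.52 + 26.17 = 30.7 °C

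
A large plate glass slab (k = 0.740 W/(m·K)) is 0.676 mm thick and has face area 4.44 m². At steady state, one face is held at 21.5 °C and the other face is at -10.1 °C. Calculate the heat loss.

Q = 1.54×10^5 W

Q = kA·ΔT/L = 0.740 × 4.44 × |21.5 °C − -10.1 °C| / 6.76×10^-4 = 1.54×10^5 W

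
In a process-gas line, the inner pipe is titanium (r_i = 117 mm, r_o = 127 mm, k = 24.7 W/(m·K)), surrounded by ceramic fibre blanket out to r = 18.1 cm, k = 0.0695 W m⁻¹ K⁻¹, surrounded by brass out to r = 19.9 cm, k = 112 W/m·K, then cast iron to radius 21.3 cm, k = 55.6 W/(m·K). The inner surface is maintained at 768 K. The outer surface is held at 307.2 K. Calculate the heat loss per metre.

Treat each layer as a resistance in series:
  R'_titanium = ln(0.127/0.117)/(2πk) = 0.08201/(2π·24.7) = 5.285×10^-4 m·K/W
  R'_ceramic fibre blanket = ln(0.181/0.127)/(2πk) = 0.3543/(2π·0.0695) = 0.8114 m·K/W
  R'_brass = ln(0.199/0.181)/(2πk) = 0.09481/(2π·112) = 1.347×10^-4 m·K/W
  R'_cast iron = ln(0.213/0.199)/(2πk) = 0.06799/(2π·55.6) = 1.946×10^-4 m·K/W
ΣR = 5.285×10^-4 + 0.8114 + 1.347×10^-4 + 1.946×10^-4 = 0.8123 m·K/W
Q' = ΔT/ΣR = (768 K − 307.2 K)/0.8123 = 567 W/m

Q' = 567 W/m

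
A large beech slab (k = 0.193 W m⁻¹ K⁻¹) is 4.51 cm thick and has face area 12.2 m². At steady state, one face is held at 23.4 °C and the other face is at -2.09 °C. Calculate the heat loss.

Q = kA·ΔT/L = 0.193 × 12.2 × |23.4 °C − -2.09 °C| / 0.0451 = 1330 W

Q = 1330 W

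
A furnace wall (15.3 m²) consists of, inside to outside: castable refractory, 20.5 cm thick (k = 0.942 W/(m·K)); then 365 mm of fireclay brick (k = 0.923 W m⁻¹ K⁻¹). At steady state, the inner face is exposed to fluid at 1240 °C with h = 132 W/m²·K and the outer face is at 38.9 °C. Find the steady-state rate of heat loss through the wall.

Q = 29.6 kW

Resistance network (inner→outer):
  R_conv,in = 1/(hA) = 1/(132·15.3) = 4.951×10^-4 K/W
  R_castable refractory = L/(kA) = 0.205/(0.942·15.3) = 0.01422 K/W
  R_fireclay brick = L/(kA) = 0.365/(0.923·15.3) = 0.02585 K/W
ΣR = 4.951×10^-4 + 0.01422 + 0.02585 = 0.04057 K/W
Q = ΔT/ΣR = (1240 °C − 38.9 °C)/0.04057 = 29600 W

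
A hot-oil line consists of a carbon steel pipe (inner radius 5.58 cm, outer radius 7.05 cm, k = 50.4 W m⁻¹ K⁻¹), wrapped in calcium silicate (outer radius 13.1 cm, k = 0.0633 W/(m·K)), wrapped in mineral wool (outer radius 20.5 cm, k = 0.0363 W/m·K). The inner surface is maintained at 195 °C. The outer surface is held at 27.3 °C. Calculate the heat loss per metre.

Q' = 47.6 W/m

Treat each layer as a resistance in series:
  R'_carbon steel = ln(0.0705/0.0558)/(2πk) = 0.2338/(2π·50.4) = 7.384×10^-4 m·K/W
  R'_calcium silicate = ln(0.131/0.0705)/(2πk) = 0.6196/(2π·0.0633) = 1.558 m·K/W
  R'_mineral wool = ln(0.205/0.131)/(2πk) = 0.4478/(2π·0.0363) = 1.963 m·K/W
ΣR = 7.384×10^-4 + 1.558 + 1.963 = 3.522 m·K/W
Q' = ΔT/ΣR = (195 °C − 27.3 °C)/3.522 = 47.6 W/m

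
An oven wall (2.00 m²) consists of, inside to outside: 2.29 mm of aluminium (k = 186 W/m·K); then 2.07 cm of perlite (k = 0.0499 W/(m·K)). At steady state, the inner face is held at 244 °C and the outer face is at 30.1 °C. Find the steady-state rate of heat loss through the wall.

Series thermal resistances, inner to outer:
  R_aluminium = L/(kA) = 0.00229/(186·2.00) = 6.156×10^-6 K/W
  R_perlite = L/(kA) = 0.0207/(0.0499·2.00) = 0.2074 K/W
ΣR = 6.156×10^-6 + 0.2074 = 0.2074 K/W
Q = ΔT/ΣR = (244 °C − 30.1 °C)/0.2074 = 1030 W

Q = 1030 W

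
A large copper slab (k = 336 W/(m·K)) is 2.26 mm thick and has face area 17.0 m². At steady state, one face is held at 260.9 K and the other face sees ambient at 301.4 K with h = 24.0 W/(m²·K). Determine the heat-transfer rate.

Series thermal resistances, inner to outer:
  R_copper = L/(kA) = 0.00226/(336·17.0) = 3.957×10^-7 K/W
  R_conv,out = 1/(hA) = 1/(24.0·17.0) = 0.002451 K/W
ΣR = 3.957×10^-7 + 0.002451 = 0.002451 K/W
Q = ΔT/ΣR = (260.9 K − 301.4 K)/0.002451 = -16500 W
(Negative Q ⇒ heat flows inward; heat gain = 16500 W.)

Q = 16.5 kW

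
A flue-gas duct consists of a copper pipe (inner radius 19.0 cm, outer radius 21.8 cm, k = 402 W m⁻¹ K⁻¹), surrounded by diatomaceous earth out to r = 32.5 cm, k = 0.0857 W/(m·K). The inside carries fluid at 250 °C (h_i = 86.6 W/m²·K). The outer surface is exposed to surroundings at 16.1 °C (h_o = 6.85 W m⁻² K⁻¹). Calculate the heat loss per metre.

Treat each layer as a resistance in series:
  R'_conv,in = 1/(2πr h) = 1/(2π·0.190·86.6) = 0.009673 m·K/W
  R'_copper = ln(0.218/0.190)/(2πk) = 0.1375/(2π·402) = 5.443×10^-5 m·K/W
  R'_diatomaceous earth = ln(0.325/0.218)/(2πk) = 0.3993/(2π·0.0857) = 0.7416 m·K/W
  R'_conv,out = 1/(2πr h) = 1/(2π·0.325·6.85) = 0.07149 m·K/W
ΣR = 0.009673 + 5.443×10^-5 + 0.7416 + 0.07149 = 0.8228 m·K/W
Q' = ΔT/ΣR = (250 °C − 16.1 °C)/0.8228 = 284 W/m

Q' = 284 W/m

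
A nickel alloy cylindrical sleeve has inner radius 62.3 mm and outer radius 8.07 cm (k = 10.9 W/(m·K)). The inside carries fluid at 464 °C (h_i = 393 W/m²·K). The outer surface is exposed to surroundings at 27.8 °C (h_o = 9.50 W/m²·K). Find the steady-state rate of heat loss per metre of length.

Treat each layer as a resistance in series:
  R'_conv,in = 1/(2πr h) = 1/(2π·0.0623·393) = 0.006500 m·K/W
  R'_nickel alloy = ln(0.0807/0.0623)/(2πk) = 0.2588/(2π·10.9) = 0.003779 m·K/W
  R'_conv,out = 1/(2πr h) = 1/(2π·0.0807·9.50) = 0.2076 m·K/W
ΣR = 0.006500 + 0.003779 + 0.2076 = 0.2179 m·K/W
Q' = ΔT/ΣR = (464 °C − 27.8 °C)/0.2179 = 2000 W/m

Q' = 2000 W/m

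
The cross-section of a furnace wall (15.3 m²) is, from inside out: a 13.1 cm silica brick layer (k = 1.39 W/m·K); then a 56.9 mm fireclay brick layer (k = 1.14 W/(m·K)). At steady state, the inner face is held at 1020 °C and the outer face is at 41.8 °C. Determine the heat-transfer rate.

Series thermal resistances, inner to outer:
  R_silica brick = L/(kA) = 0.131/(1.39·15.3) = 0.006160 K/W
  R_fireclay brick = L/(kA) = 0.0569/(1.14·15.3) = 0.003262 K/W
ΣR = 0.006160 + 0.003262 = 0.009422 K/W
Q = ΔT/ΣR = (1020 °C − 41.8 °C)/0.009422 = 1.04×10^5 W

Q = 1.04×10^5 W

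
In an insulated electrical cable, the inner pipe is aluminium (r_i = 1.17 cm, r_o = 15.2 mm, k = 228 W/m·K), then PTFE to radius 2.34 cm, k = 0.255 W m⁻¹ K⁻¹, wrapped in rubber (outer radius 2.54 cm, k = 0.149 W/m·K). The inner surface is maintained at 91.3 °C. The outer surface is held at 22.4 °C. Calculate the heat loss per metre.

Treat each layer as a resistance in series:
  R'_aluminium = ln(0.0152/0.0117)/(2πk) = 0.2617/(2π·228) = 1.827×10^-4 m·K/W
  R'_PTFE = ln(0.0234/0.0152)/(2πk) = 0.4314/(2π·0.255) = 0.2693 m·K/W
  R'_rubber = ln(0.0254/0.0234)/(2πk) = 0.08201/(2π·0.149) = 0.08760 m·K/W
ΣR = 1.827×10^-4 + 0.2693 + 0.08760 = 0.3571 m·K/W
Q' = ΔT/ΣR = (91.3 °C − 22.4 °C)/0.3571 = 193 W/m

Q' = 193 W/m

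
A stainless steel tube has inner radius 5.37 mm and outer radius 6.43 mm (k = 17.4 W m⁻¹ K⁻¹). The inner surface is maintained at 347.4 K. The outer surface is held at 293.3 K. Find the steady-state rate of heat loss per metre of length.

Q' = 32.8 kW/m

Q' = 2πk·ΔT/ln(r₂/r₁) = 2π × 17.4 × 54.1 / ln(0.00643/0.00537) = 32800 W/m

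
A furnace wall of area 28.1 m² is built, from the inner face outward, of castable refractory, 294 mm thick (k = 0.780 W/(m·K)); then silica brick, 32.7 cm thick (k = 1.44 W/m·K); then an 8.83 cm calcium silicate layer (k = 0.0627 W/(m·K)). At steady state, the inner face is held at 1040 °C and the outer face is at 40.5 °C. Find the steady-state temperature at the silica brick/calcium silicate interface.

T = 740 °C

Series thermal resistances, inner to outer:
  R_castable refractory = L/(kA) = 0.294/(0.780·28.1) = 0.01341 K/W
  R_silica brick = L/(kA) = 0.327/(1.44·28.1) = 0.008081 K/W
  R_calcium silicate = L/(kA) = 0.0883/(0.0627·28.1) = 0.05012 K/W
ΣR = 0.01341 + 0.008081 + 0.05012 = 0.07161 K/W
Q = ΔT/ΣR = (1040 °C − 40.5 °C)/0.07161 = 13960 W
From the inner boundary to the silica brick/calcium silicate interface, ΣR_partial = 0.02149 K/W.
T_interface = T_in − Q·ΣR_partial = 1040 °C − (13960)(0.02149) = 740 °C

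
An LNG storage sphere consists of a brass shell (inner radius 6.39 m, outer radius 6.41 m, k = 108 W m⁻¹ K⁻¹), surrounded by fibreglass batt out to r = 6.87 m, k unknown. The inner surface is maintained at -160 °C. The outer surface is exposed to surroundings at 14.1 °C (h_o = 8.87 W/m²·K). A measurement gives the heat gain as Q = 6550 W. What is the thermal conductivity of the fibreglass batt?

k = 0.0315 W/m·K

ΣR = ΔT/Q = |-160 − 14.1|/6550 = 0.02658 K/W
Known resistances:
  R_brass = (1/6.39 − 1/6.41)/(4πk) = 4.883×10^-4/(4π·108) = 3.598×10^-7 K/W
  R_conv,out = 1/(4πr²h) = 1/(4π·6.87²·8.87) = 1.901×10^-4 K/W
R_fibreglass batt = ΣR − ΣR_known = 0.02658 − 1.905×10^-4 = 0.02639 K/W
(1/r₁−1/r₂)/(4πk) = 0.02639 ⇒ k = 0.01045/(4π·0.02639) = 0.0315 W/m·K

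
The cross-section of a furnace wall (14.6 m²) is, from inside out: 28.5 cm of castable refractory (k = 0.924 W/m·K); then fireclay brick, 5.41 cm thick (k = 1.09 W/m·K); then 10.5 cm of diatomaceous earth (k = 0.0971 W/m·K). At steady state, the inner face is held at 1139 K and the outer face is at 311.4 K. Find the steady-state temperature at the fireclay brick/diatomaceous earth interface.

T = 933 K

Resistance network (inner→outer):
  R_castable refractory = L/(kA) = 0.285/(0.924·14.6) = 0.02113 K/W
  R_fireclay brick = L/(kA) = 0.0541/(1.09·14.6) = 0.003400 K/W
  R_diatomaceous earth = L/(kA) = 0.105/(0.0971·14.6) = 0.07407 K/W
ΣR = 0.02113 + 0.003400 + 0.07407 = 0.09860 K/W
Q = ΔT/ΣR = (1139 K − 311.4 K)/0.09860 = 8394 W
From the inner boundary to the fireclay brick/diatomaceous earth interface, ΣR_partial = 0.02453 K/W.
T_interface = T_in − Q·ΣR_partial = 1139 K − (8394)(0.02453) = 933 K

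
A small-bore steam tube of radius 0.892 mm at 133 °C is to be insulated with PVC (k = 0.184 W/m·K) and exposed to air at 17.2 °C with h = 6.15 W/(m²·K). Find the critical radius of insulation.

For a cylinder, r_cr = k_ins/h = 0.184/6.15 = 0.0299 m = 2.99 cm

r_cr = 2.99 cm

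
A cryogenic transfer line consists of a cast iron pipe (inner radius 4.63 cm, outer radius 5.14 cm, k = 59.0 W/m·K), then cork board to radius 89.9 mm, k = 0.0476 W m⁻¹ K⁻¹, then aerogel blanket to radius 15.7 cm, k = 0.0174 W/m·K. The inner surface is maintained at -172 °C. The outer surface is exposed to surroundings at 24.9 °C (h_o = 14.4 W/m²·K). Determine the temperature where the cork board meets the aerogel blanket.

T = -120 °C

Treat each layer as a resistance in series:
  R'_cast iron = ln(0.0514/0.0463)/(2πk) = 0.1045/(2π·59.0) = 2.819×10^-4 m·K/W
  R'_cork board = ln(0.0899/0.0514)/(2πk) = 0.5591/(2π·0.0476) = 1.869 m·K/W
  R'_aerogel blanket = ln(0.157/0.0899)/(2πk) = 0.5575/(2π·0.0174) = 5.100 m·K/W
  R'_conv,out = 1/(2πr h) = 1/(2π·0.157·14.4) = 0.07040 m·K/W
ΣR = 2.819×10^-4 + 1.869 + 5.100 + 0.07040 = 7.040 m·K/W
Q' = ΔT/ΣR = (-172 °C − 24.9 °C)/7.040 = -27.97 W/m
From the inner boundary to the cork board/aerogel blanket interface, ΣR_partial = 1.869 m·K/W.
T_interface = T_in − Q'·ΣR_partial = -172 °C − (-27.97)(1.869) = -120 °C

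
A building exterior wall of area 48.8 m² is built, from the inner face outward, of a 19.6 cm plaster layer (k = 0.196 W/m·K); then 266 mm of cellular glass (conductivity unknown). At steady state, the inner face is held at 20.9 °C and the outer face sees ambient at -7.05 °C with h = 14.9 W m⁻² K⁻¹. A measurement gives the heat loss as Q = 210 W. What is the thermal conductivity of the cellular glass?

k = 0.0490 W/m·K

ΣR = ΔT/Q = |20.9 − -7.05|/210 = 0.1331 K/W
Known resistances:
  R_plaster = L/(kA) = 0.196/(0.196·48.8) = 0.02049 K/W
  R_conv,out = 1/(hA) = 1/(14.9·48.8) = 0.001375 K/W
R_cellular glass = ΣR − ΣR_known = 0.1331 − 0.02187 = 0.1112 K/W
L/(kA) = 0.1112 ⇒ k = 0.266/(0.1112·48.8) = 0.0490 W/m·K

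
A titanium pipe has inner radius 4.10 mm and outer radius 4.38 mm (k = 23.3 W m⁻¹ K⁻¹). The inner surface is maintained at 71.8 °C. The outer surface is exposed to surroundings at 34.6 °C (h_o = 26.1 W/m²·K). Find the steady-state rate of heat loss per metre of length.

Q' = 26.7 W/m

Resistance network (inner→outer):
  R'_titanium = ln(0.00438/0.00410)/(2πk) = 0.06606/(2π·23.3) = 4.512×10^-4 m·K/W
  R'_conv,out = 1/(2πr h) = 1/(2π·0.00438·26.1) = 1.392 m·K/W
ΣR = 4.512×10^-4 + 1.392 = 1.392 m·K/W
Q' = ΔT/ΣR = (71.8 °C − 34.6 °C)/1.392 = 26.7 W/m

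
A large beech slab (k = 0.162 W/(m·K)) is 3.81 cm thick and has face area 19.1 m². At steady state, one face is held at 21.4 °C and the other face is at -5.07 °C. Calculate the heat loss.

Q = kA·ΔT/L = 0.162 × 19.1 × |21.4 °C − -5.07 °C| / 0.0381 = 2150 W

Q = 2.15 kW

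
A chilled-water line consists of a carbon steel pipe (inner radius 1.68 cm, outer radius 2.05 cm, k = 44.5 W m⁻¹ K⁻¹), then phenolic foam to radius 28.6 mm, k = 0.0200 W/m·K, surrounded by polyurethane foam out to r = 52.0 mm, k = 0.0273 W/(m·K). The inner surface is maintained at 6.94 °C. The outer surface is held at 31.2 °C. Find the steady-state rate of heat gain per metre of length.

Q' = 3.95 W/m

Treat each layer as a resistance in series:
  R'_carbon steel = ln(0.0205/0.0168)/(2πk) = 0.1990/(2π·44.5) = 7.119×10^-4 m·K/W
  R'_phenolic foam = ln(0.0286/0.0205)/(2πk) = 0.3330/(2π·0.0200) = 2.650 m·K/W
  R'_polyurethane foam = ln(0.0520/0.0286)/(2πk) = 0.5978/(2π·0.0273) = 3.485 m·K/W
ΣR = 7.119×10^-4 + 2.650 + 3.485 = 6.136 m·K/W
Q' = ΔT/ΣR = (6.94 °C − 31.2 °C)/6.136 = -3.95 W/m
(Negative Q' ⇒ heat flows inward; heat gain = 3.95 W/m.)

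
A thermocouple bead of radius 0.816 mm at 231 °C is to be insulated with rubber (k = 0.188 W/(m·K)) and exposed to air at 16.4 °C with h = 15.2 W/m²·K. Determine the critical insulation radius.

r_cr = 2.47 cm

For a sphere, r_cr = 2k_ins/h = 2·0.188/15.2 = 0.0247 m = 2.47 cm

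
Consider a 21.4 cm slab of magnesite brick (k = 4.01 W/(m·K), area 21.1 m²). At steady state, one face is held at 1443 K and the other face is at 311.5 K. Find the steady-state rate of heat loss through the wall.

Q = kA·ΔT/L = 4.01 × 21.1 × |1443 K − 311.5 K| / 0.214 = 4.47×10^5 W

Q = 447 kW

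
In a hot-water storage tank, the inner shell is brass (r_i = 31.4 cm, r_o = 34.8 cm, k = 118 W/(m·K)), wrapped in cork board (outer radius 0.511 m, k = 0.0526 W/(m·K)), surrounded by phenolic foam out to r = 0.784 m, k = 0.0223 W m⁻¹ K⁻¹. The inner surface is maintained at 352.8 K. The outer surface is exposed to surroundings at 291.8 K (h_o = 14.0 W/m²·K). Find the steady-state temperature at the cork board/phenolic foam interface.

Resistance network (inner→outer):
  R_brass = (1/0.314 − 1/0.348)/(4πk) = 0.3112/(4π·118) = 2.098×10^-4 K/W
  R_cork board = (1/0.348 − 1/0.511)/(4πk) = 0.9166/(4π·0.0526) = 1.387 K/W
  R_phenolic foam = (1/0.511 − 1/0.784)/(4πk) = 0.6814/(4π·0.0223) = 2.432 K/W
  R_conv,out = 1/(4πr²h) = 1/(4π·0.784²·14.0) = 0.009248 K/W
ΣR = 2.098×10^-4 + 1.387 + 2.432 + 0.009248 = 3.828 K/W
Q = ΔT/ΣR = (352.8 K − 291.8 K)/3.828 = 15.94 W
From the inner boundary to the cork board/phenolic foam interface, ΣR_partial = 1.387 K/W.
T_interface = T_in − Q·ΣR_partial = 352.8 K − (15.94)(1.387) = 330.7 K

T = 330.7 K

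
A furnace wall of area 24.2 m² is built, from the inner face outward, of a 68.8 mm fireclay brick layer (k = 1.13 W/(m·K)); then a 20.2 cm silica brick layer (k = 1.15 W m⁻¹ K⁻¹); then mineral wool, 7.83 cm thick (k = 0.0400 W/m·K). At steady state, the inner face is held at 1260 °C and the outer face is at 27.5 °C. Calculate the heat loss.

Resistance network (inner→outer):
  R_fireclay brick = L/(kA) = 0.0688/(1.13·24.2) = 0.002516 K/W
  R_silica brick = L/(kA) = 0.202/(1.15·24.2) = 0.007258 K/W
  R_mineral wool = L/(kA) = 0.0783/(0.0400·24.2) = 0.08089 K/W
ΣR = 0.002516 + 0.007258 + 0.08089 = 0.09066 K/W
Q = ΔT/ΣR = (1260 °C − 27.5 °C)/0.09066 = 13600 W

Q = 13.6 kW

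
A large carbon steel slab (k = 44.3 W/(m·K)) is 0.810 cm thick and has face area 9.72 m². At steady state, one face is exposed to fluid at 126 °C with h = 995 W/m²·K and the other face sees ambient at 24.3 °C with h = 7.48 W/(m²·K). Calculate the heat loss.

Q = 7330 W

Treat each layer as a resistance in series:
  R_conv,in = 1/(hA) = 1/(995·9.72) = 1.034×10^-4 K/W
  R_carbon steel = L/(kA) = 0.00810/(44.3·9.72) = 1.881×10^-5 K/W
  R_conv,out = 1/(hA) = 1/(7.48·9.72) = 0.01375 K/W
ΣR = 1.034×10^-4 + 1.881×10^-5 + 0.01375 = 0.01387 K/W
Q = ΔT/ΣR = (126 °C − 24.3 °C)/0.01387 = 7330 W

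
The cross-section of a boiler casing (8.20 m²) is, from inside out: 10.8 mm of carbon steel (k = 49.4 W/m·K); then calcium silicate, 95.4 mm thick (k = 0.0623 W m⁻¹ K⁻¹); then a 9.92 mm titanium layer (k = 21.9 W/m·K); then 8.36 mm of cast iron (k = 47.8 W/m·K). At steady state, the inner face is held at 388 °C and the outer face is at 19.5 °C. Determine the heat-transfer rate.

Resistance network (inner→outer):
  R_carbon steel = L/(kA) = 0.0108/(49.4·8.20) = 2.666×10^-5 K/W
  R_calcium silicate = L/(kA) = 0.0954/(0.0623·8.20) = 0.1867 K/W
  R_titanium = L/(kA) = 0.00992/(21.9·8.20) = 5.524×10^-5 K/W
  R_cast iron = L/(kA) = 0.00836/(47.8·8.20) = 2.133×10^-5 K/W
ΣR = 2.666×10^-5 + 0.1867 + 5.524×10^-5 + 2.133×10^-5 = 0.1868 K/W
Q = ΔT/ΣR = (388 °C − 19.5 °C)/0.1868 = 1970 W

Q = 1970 W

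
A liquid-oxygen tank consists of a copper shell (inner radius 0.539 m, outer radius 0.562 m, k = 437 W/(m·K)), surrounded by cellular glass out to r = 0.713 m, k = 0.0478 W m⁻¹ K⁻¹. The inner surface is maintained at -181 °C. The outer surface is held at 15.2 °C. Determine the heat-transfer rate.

Q = 313 W

Series thermal resistances, inner to outer:
  R_copper = (1/0.539 − 1/0.562)/(4πk) = 0.07593/(4π·437) = 1.383×10^-5 K/W
  R_cellular glass = (1/0.562 − 1/0.713)/(4πk) = 0.3768/(4π·0.0478) = 0.6274 K/W
ΣR = 1.383×10^-5 + 0.6274 = 0.6274 K/W
Q = ΔT/ΣR = (-181 °C − 15.2 °C)/0.6274 = -313 W
(Negative Q ⇒ heat flows inward; heat gain = 313 W.)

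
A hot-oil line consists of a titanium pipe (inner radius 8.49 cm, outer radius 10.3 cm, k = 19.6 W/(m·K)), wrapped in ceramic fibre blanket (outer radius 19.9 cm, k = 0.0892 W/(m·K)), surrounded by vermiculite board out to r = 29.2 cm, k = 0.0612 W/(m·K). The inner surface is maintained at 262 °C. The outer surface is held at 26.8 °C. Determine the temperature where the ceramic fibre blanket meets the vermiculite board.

T = 135 °C

Series thermal resistances, inner to outer:
  R'_titanium = ln(0.103/0.0849)/(2πk) = 0.1933/(2π·19.6) = 0.001569 m·K/W
  R'_ceramic fibre blanket = ln(0.199/0.103)/(2πk) = 0.6586/(2π·0.0892) = 1.175 m·K/W
  R'_vermiculite board = ln(0.292/0.199)/(2πk) = 0.3834/(2π·0.0612) = 0.9972 m·K/W
ΣR = 0.001569 + 1.175 + 0.9972 = 2.174 m·K/W
Q' = ΔT/ΣR = (262 °C − 26.8 °C)/2.174 = 108.2 W/m
From the inner boundary to the ceramic fibre blanket/vermiculite board interface, ΣR_partial = 1.177 m·K/W.
T_interface = T_in − Q'·ΣR_partial = 262 °C − (108.2)(1.177) = 135 °C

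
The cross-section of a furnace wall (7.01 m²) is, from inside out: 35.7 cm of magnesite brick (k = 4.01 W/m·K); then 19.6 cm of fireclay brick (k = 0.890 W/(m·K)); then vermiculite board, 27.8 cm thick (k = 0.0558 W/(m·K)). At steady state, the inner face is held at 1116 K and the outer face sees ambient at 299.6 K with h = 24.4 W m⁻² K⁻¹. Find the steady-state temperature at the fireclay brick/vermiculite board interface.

T = 1069 K

Resistance network (inner→outer):
  R_magnesite brick = L/(kA) = 0.357/(4.01·7.01) = 0.01270 K/W
  R_fireclay brick = L/(kA) = 0.196/(0.890·7.01) = 0.03142 K/W
  R_vermiculite board = L/(kA) = 0.278/(0.0558·7.01) = 0.7107 K/W
  R_conv,out = 1/(hA) = 1/(24.4·7.01) = 0.005846 K/W
ΣR = 0.01270 + 0.03142 + 0.7107 + 0.005846 = 0.7607 K/W
Q = ΔT/ΣR = (1116 K − 299.6 K)/0.7607 = 1073 W
From the inner boundary to the fireclay brick/vermiculite board interface, ΣR_partial = 0.04412 K/W.
T_interface = T_in − Q·ΣR_partial = 1116 K − (1073)(0.04412) = 1069 K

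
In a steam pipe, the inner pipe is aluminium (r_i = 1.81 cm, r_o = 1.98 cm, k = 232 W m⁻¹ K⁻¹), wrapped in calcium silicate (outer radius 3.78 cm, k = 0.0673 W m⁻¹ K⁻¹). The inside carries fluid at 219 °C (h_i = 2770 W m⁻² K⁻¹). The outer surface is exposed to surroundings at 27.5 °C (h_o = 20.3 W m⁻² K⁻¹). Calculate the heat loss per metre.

Resistance network (inner→outer):
  R'_conv,in = 1/(2πr h) = 1/(2π·0.0181·2770) = 0.003174 m·K/W
  R'_aluminium = ln(0.0198/0.0181)/(2πk) = 0.08977/(2π·232) = 6.158×10^-5 m·K/W
  R'_calcium silicate = ln(0.0378/0.0198)/(2πk) = 0.6466/(2π·0.0673) = 1.529 m·K/W
  R'_conv,out = 1/(2πr h) = 1/(2π·0.0378·20.3) = 0.2074 m·K/W
ΣR = 0.003174 + 6.158×10^-5 + 1.529 + 0.2074 = 1.740 m·K/W
Q' = ΔT/ΣR = (219 °C − 27.5 °C)/1.740 = 110 W/m

Q' = 110 W/m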